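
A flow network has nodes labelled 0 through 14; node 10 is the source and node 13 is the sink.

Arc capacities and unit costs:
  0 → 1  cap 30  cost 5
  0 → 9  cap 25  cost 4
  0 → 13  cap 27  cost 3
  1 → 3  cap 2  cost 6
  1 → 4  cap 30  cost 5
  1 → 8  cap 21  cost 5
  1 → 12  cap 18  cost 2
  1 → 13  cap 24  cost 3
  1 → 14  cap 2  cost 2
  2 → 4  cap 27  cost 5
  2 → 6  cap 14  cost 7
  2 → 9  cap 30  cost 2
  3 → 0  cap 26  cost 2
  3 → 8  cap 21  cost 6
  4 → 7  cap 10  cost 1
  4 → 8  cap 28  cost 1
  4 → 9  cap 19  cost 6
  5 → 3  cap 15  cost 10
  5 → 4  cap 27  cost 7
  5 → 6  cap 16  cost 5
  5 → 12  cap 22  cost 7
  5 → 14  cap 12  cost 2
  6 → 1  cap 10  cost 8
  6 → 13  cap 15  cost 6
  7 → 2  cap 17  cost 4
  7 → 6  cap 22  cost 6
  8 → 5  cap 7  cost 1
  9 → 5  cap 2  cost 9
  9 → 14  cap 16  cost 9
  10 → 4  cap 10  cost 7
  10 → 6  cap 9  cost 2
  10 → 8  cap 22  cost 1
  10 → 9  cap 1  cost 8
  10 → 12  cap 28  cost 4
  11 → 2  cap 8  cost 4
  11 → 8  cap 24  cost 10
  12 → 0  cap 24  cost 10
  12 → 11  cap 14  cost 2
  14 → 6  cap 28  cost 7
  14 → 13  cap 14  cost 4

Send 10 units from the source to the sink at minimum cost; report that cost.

shortest-cost path #1: 10→6→13 push 9 @ unit cost 8 (adds 72)
shortest-cost path #2: 10→8→5→14→13 push 1 @ unit cost 8 (adds 8)
total cost = 80

Minimum cost for 10 units: 80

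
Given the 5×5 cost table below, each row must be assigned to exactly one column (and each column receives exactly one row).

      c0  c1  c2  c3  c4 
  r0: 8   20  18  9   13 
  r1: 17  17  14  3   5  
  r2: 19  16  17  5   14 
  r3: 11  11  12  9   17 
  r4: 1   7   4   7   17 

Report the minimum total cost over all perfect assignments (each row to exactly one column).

Minimum assignment cost: 33

optimal assignment: row0→col0 (cost 8), row1→col4 (cost 5), row2→col3 (cost 5), row3→col1 (cost 11), row4→col2 (cost 4)
total = 8 + 5 + 5 + 11 + 4 = 33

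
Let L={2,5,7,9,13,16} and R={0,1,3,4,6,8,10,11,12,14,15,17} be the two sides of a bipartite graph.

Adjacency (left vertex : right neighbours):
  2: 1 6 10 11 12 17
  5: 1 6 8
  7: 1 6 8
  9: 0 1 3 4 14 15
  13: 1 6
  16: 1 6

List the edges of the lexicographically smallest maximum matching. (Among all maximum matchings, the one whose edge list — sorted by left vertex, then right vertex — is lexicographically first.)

|M| = 5 (so the lex-smallest maximum matching has 5 edges)
process left vertices in ascending order; for each, take the smallest-labelled available neighbour that still permits 5 edges overall, or leave it unmatched if none does
lex-smallest matching: {2-10, 5-1, 7-8, 9-0, 13-6}

Lex-smallest maximum matching: {(2,10), (5,1), (7,8), (9,0), (13,6)}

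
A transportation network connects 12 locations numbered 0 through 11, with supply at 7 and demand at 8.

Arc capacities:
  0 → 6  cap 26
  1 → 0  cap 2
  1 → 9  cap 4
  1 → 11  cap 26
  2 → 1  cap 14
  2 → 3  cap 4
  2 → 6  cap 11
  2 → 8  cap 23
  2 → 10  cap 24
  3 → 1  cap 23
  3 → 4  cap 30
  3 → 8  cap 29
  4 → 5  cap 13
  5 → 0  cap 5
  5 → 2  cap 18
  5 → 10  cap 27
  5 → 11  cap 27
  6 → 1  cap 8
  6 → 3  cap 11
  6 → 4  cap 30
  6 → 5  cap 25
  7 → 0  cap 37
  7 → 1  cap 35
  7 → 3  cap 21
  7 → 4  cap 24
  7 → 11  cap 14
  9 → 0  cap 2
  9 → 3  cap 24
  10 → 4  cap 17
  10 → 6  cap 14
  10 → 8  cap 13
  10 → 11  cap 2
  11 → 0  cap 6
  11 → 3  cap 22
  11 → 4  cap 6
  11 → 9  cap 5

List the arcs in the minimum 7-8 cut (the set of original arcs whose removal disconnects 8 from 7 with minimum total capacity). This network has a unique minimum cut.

augment #1: 7→3→8 push 21
augment #2: 7→11→3→8 push 8
augment #3: 7→4→5→2→8 push 13
augment #4: 7→0→6→5→2→8 push 5
augment #5: 7→0→6→5→10→8 push 13
max flow = 60; residual-reachable set from 7 gives S-side
cut edges (S→T): {(3,8), (5,2), (10,8)} total cap 60

Min-cut arcs: {(3,8), (5,2), (10,8)} (total capacity 60)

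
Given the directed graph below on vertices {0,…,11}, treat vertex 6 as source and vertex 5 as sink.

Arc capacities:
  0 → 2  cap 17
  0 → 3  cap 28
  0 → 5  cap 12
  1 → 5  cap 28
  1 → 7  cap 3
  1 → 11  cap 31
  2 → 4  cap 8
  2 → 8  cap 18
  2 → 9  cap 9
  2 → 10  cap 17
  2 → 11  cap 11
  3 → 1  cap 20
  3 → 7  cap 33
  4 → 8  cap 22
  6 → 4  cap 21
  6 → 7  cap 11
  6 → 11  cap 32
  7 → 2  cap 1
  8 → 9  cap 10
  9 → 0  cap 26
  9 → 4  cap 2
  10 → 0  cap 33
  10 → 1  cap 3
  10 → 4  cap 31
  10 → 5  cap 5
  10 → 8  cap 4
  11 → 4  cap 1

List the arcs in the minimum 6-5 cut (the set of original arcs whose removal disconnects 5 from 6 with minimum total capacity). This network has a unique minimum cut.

augment #1: 6→7→2→10→5 push 1
augment #2: 6→4→8→9→0→5 push 10
max flow = 11; residual-reachable set from 6 gives S-side
cut edges (S→T): {(7,2), (8,9)} total cap 11

Min-cut arcs: {(7,2), (8,9)} (total capacity 11)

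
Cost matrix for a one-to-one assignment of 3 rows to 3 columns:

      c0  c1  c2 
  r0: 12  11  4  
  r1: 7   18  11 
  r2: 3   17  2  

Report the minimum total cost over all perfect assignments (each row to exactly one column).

Minimum assignment cost: 20

optimal assignment: row0→col1 (cost 11), row1→col0 (cost 7), row2→col2 (cost 2)
total = 11 + 7 + 2 = 20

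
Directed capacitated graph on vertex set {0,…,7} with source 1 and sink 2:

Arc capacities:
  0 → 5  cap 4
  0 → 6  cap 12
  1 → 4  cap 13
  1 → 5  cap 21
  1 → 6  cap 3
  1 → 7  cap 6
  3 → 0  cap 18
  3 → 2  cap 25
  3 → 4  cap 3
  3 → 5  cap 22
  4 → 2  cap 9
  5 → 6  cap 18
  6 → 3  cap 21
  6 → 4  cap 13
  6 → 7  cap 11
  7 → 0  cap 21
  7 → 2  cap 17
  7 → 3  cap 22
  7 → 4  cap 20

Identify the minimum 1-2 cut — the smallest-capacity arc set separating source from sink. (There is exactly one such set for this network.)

augment #1: 1→4→2 push 9
augment #2: 1→7→2 push 6
augment #3: 1→6→3→2 push 3
augment #4: 1→5→6→3→2 push 18
max flow = 36; residual-reachable set from 1 gives S-side
cut edges (S→T): {(1,6), (1,7), (4,2), (5,6)} total cap 36

Min-cut arcs: {(1,6), (1,7), (4,2), (5,6)} (total capacity 36)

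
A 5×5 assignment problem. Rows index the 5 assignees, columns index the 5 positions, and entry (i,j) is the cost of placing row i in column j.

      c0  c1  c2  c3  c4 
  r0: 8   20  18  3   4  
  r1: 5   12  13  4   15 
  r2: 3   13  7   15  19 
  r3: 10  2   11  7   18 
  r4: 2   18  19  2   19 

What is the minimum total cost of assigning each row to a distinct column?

optimal assignment: row0→col4 (cost 4), row1→col3 (cost 4), row2→col2 (cost 7), row3→col1 (cost 2), row4→col0 (cost 2)
total = 4 + 4 + 7 + 2 + 2 = 19

Minimum assignment cost: 19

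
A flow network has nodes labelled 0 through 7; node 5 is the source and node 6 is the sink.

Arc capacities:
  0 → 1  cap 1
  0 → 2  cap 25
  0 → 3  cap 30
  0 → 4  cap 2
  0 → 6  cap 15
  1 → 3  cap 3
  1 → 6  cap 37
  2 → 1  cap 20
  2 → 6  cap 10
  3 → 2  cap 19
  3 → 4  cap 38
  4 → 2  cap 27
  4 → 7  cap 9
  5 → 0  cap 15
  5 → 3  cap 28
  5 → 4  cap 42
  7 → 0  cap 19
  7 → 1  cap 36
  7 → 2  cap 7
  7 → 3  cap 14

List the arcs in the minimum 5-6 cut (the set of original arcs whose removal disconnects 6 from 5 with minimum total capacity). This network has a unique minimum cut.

Min-cut arcs: {(2,1), (2,6), (4,7), (5,0)} (total capacity 54)

augment #1: 5→0→6 push 15
augment #2: 5→3→2→6 push 10
augment #3: 5→3→2→1→6 push 9
augment #4: 5→4→2→1→6 push 11
augment #5: 5→4→7→1→6 push 9
max flow = 54; residual-reachable set from 5 gives S-side
cut edges (S→T): {(2,1), (2,6), (4,7), (5,0)} total cap 54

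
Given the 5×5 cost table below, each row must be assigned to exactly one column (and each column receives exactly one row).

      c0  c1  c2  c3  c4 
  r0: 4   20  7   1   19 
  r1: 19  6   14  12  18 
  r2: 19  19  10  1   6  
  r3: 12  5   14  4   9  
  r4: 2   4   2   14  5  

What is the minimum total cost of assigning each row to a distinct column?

Minimum assignment cost: 22

one of 2 optimal assignments: row0→col0 (cost 4), row1→col1 (cost 6), row2→col3 (cost 1), row3→col4 (cost 9), row4→col2 (cost 2)
total = 4 + 6 + 1 + 9 + 2 = 22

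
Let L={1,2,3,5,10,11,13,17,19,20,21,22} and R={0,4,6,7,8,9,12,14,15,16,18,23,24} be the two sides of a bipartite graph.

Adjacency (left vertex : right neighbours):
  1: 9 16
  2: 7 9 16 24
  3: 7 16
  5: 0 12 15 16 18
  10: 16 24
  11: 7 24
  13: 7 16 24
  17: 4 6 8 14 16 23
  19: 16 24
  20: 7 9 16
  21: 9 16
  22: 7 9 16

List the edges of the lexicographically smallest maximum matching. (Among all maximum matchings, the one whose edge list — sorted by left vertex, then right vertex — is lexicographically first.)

|M| = 6 (so the lex-smallest maximum matching has 6 edges)
process left vertices in ascending order; for each, take the smallest-labelled available neighbour that still permits 6 edges overall, or leave it unmatched if none does
lex-smallest matching: {1-9, 2-7, 3-16, 5-0, 10-24, 17-4}

Lex-smallest maximum matching: {(1,9), (2,7), (3,16), (5,0), (10,24), (17,4)}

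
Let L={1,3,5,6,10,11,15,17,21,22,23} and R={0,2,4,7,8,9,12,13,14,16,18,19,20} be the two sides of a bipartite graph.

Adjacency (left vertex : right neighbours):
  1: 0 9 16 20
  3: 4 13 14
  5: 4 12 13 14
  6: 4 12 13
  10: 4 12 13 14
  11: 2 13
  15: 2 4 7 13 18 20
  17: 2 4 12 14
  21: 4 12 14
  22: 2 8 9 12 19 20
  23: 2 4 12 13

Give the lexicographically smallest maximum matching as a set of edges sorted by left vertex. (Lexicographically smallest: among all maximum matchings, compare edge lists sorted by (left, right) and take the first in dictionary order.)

Lex-smallest maximum matching: {(1,0), (3,4), (5,12), (6,13), (10,14), (11,2), (15,7), (22,8)}

|M| = 8 (so the lex-smallest maximum matching has 8 edges)
process left vertices in ascending order; for each, take the smallest-labelled available neighbour that still permits 8 edges overall, or leave it unmatched if none does
lex-smallest matching: {1-0, 3-4, 5-12, 6-13, 10-14, 11-2, 15-7, 22-8}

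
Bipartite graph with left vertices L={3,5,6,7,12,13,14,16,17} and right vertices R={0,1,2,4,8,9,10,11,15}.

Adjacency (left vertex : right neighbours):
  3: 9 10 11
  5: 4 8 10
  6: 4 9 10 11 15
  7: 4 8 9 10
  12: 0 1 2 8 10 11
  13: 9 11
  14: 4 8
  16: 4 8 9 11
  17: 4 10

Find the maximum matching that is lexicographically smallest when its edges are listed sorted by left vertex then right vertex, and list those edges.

Lex-smallest maximum matching: {(3,9), (5,4), (6,15), (7,8), (12,0), (13,11), (17,10)}

|M| = 7 (so the lex-smallest maximum matching has 7 edges)
process left vertices in ascending order; for each, take the smallest-labelled available neighbour that still permits 7 edges overall, or leave it unmatched if none does
lex-smallest matching: {3-9, 5-4, 6-15, 7-8, 12-0, 13-11, 17-10}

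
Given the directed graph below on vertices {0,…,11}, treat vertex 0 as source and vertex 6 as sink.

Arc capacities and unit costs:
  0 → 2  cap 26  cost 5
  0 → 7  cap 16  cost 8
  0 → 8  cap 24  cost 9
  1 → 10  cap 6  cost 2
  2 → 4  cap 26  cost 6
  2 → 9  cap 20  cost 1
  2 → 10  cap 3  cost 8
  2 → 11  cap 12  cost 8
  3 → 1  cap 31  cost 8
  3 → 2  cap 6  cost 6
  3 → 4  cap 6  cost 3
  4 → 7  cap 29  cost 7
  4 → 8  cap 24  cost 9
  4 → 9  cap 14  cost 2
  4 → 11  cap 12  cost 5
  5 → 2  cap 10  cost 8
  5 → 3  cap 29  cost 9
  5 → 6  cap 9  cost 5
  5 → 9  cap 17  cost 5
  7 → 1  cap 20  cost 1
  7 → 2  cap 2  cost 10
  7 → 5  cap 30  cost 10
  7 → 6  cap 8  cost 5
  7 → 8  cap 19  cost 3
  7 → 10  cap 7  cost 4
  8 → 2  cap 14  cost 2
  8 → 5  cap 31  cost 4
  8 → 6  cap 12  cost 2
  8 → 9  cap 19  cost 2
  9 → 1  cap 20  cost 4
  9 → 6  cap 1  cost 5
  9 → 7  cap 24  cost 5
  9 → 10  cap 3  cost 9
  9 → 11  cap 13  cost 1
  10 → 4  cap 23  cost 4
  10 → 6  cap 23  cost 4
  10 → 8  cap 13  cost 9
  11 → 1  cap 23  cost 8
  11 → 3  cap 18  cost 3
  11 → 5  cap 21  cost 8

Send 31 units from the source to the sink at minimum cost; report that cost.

shortest-cost path #1: 0→8→6 push 12 @ unit cost 11 (adds 132)
shortest-cost path #2: 0→2→9→6 push 1 @ unit cost 11 (adds 11)
shortest-cost path #3: 0→7→6 push 8 @ unit cost 13 (adds 104)
shortest-cost path #4: 0→7→1→10→6 push 6 @ unit cost 15 (adds 90)
shortest-cost path #5: 0→7→10→6 push 2 @ unit cost 16 (adds 32)
shortest-cost path #6: 0→2→10→6 push 2 @ unit cost 17 (adds 34)
total cost = 403

Minimum cost for 31 units: 403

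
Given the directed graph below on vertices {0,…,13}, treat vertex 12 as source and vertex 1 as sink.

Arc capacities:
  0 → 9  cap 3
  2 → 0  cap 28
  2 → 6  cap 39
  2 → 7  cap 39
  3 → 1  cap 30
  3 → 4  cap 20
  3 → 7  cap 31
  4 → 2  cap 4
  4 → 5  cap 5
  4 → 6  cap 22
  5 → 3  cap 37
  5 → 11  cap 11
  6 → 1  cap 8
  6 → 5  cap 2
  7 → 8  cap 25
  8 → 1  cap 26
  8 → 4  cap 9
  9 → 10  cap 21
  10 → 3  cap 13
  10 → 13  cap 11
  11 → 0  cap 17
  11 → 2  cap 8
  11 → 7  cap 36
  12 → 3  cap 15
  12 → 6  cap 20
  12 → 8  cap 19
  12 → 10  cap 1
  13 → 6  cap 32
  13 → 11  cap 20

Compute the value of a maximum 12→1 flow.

Maximum flow value: 45

augment #1: 12→3→1 bottleneck 15, total now 15
augment #2: 12→6→1 bottleneck 8, total now 23
augment #3: 12→8→1 bottleneck 19, total now 42
augment #4: 12→10→3→1 bottleneck 1, total now 43
augment #5: 12→6→5→3→1 bottleneck 2, total now 45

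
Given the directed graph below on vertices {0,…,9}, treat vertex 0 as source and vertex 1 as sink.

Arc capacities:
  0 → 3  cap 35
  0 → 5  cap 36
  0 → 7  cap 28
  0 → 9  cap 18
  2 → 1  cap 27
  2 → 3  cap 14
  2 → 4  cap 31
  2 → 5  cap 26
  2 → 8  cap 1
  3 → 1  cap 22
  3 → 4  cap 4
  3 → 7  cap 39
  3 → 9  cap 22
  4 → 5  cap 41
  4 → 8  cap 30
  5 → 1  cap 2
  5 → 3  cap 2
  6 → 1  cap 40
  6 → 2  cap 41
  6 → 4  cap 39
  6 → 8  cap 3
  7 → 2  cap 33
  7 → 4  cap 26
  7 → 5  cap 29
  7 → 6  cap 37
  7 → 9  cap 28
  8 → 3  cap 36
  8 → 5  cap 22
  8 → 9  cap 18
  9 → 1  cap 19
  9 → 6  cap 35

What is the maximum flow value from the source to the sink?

Maximum flow value: 85

augment #1: 0→3→1 bottleneck 22, total now 22
augment #2: 0→5→1 bottleneck 2, total now 24
augment #3: 0→9→1 bottleneck 18, total now 42
augment #4: 0→3→9→1 bottleneck 1, total now 43
augment #5: 0→7→2→1 bottleneck 27, total now 70
augment #6: 0→7→6→1 bottleneck 1, total now 71
augment #7: 0→3→7→6→1 bottleneck 12, total now 83
augment #8: 0→5→3→7→6→1 bottleneck 2, total now 85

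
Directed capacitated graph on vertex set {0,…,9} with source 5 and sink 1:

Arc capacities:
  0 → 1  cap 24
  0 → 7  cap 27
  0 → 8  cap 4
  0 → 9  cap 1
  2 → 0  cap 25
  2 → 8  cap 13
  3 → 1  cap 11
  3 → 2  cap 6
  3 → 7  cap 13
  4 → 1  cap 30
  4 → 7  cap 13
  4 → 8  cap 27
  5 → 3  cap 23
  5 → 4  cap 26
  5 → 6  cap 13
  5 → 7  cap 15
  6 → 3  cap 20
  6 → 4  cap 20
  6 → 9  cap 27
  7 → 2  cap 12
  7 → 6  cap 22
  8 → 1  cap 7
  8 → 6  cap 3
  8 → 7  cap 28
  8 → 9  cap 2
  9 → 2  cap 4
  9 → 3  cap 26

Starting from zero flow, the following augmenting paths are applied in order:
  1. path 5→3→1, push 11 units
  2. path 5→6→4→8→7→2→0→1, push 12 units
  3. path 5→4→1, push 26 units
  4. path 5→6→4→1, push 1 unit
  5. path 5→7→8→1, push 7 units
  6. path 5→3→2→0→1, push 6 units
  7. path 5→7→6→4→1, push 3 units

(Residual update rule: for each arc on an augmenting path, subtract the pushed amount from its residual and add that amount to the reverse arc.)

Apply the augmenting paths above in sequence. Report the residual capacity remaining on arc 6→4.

Residual capacity of (6,4): 4

after path 1 (5→3→1, push 11): res(6,4)=20
after path 2 (5→6→4→8→7→2→0→1, push 12): res(6,4)=8
after path 3 (5→4→1, push 26): res(6,4)=8
after path 4 (5→6→4→1, push 1): res(6,4)=7
after path 5 (5→7→8→1, push 7): res(6,4)=7
after path 6 (5→3→2→0→1, push 6): res(6,4)=7
after path 7 (5→7→6→4→1, push 3): res(6,4)=4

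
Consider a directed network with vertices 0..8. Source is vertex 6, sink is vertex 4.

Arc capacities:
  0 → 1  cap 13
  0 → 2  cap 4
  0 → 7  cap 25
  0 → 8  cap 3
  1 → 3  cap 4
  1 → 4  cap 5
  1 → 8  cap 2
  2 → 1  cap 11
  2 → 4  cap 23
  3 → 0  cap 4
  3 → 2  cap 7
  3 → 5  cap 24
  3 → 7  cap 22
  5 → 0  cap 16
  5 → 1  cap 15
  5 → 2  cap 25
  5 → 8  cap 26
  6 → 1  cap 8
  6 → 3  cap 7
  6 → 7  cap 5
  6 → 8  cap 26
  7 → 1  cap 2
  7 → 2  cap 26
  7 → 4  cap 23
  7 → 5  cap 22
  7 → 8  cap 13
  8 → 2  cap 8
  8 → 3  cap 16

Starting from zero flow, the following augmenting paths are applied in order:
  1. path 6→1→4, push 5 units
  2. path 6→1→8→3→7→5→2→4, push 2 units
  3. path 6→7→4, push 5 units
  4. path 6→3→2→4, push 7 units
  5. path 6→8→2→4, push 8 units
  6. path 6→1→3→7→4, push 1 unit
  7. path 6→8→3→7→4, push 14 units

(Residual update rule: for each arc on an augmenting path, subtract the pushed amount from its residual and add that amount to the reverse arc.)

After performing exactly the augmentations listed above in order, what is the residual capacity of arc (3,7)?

Residual capacity of (3,7): 5

after path 1 (6→1→4, push 5): res(3,7)=22
after path 2 (6→1→8→3→7→5→2→4, push 2): res(3,7)=20
after path 3 (6→7→4, push 5): res(3,7)=20
after path 4 (6→3→2→4, push 7): res(3,7)=20
after path 5 (6→8→2→4, push 8): res(3,7)=20
after path 6 (6→1→3→7→4, push 1): res(3,7)=19
after path 7 (6→8→3→7→4, push 14): res(3,7)=5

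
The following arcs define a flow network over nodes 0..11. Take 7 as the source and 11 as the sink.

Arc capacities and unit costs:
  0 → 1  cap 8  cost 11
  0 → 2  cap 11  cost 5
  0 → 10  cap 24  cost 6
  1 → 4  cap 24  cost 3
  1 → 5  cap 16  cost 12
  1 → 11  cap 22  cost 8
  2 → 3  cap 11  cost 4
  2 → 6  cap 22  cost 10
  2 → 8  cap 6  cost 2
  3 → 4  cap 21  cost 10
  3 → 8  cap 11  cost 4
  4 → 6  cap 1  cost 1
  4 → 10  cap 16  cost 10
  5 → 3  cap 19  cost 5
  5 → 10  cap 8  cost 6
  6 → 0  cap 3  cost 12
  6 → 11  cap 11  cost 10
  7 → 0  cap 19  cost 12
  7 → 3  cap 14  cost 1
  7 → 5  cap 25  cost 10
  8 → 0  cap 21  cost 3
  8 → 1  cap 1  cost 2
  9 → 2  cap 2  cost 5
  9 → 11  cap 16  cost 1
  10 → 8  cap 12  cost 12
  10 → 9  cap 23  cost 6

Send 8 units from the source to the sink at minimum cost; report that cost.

Minimum cost for 8 units: 162

shortest-cost path #1: 7→3→8→1→11 push 1 @ unit cost 15 (adds 15)
shortest-cost path #2: 7→3→8→0→10→9→11 push 7 @ unit cost 21 (adds 147)
total cost = 162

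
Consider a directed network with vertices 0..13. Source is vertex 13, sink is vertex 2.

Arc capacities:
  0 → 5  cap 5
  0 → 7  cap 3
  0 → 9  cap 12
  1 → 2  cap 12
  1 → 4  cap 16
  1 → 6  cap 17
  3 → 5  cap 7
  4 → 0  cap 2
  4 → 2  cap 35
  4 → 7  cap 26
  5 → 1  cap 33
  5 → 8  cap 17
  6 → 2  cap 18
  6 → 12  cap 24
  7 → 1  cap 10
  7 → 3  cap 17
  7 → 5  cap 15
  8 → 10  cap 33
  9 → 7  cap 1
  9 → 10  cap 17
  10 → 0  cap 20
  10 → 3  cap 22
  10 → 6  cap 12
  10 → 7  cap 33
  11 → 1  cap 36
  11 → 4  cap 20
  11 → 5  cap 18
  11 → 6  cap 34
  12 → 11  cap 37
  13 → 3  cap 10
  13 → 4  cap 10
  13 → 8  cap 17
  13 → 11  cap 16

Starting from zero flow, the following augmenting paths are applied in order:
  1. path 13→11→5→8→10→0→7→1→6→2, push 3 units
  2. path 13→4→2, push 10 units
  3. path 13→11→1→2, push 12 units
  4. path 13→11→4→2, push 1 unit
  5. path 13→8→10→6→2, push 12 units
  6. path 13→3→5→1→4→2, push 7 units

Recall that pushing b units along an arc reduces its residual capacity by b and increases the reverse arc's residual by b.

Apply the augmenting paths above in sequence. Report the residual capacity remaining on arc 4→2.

after path 1 (13→11→5→8→10→0→7→1→6→2, push 3): res(4,2)=35
after path 2 (13→4→2, push 10): res(4,2)=25
after path 3 (13→11→1→2, push 12): res(4,2)=25
after path 4 (13→11→4→2, push 1): res(4,2)=24
after path 5 (13→8→10→6→2, push 12): res(4,2)=24
after path 6 (13→3→5→1→4→2, push 7): res(4,2)=17

Residual capacity of (4,2): 17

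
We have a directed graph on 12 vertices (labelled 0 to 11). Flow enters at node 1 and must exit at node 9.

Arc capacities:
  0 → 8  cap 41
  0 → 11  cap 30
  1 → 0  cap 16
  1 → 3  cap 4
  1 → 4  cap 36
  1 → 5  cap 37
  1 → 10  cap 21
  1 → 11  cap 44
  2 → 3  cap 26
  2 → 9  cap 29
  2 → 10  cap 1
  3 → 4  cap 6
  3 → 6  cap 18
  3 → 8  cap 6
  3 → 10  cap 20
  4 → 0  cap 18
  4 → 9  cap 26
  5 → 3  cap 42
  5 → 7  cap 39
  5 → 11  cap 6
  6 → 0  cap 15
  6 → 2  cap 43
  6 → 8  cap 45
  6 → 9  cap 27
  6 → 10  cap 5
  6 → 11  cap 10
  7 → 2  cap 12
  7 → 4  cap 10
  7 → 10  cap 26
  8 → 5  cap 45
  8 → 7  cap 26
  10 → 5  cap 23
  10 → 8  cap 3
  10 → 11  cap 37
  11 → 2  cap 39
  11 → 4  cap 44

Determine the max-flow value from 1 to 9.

augment #1: 1→4→9 bottleneck 26, total now 26
augment #2: 1→3→6→9 bottleneck 4, total now 30
augment #3: 1→11→2→9 bottleneck 29, total now 59
augment #4: 1→5→3→6→9 bottleneck 14, total now 73

Maximum flow value: 73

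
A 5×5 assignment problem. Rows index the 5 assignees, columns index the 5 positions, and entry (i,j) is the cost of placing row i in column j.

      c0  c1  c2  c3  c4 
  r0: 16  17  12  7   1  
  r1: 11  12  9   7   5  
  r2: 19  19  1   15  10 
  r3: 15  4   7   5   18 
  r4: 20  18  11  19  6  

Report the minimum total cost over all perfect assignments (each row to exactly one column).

optimal assignment: row0→col3 (cost 7), row1→col0 (cost 11), row2→col2 (cost 1), row3→col1 (cost 4), row4→col4 (cost 6)
total = 7 + 11 + 1 + 4 + 6 = 29

Minimum assignment cost: 29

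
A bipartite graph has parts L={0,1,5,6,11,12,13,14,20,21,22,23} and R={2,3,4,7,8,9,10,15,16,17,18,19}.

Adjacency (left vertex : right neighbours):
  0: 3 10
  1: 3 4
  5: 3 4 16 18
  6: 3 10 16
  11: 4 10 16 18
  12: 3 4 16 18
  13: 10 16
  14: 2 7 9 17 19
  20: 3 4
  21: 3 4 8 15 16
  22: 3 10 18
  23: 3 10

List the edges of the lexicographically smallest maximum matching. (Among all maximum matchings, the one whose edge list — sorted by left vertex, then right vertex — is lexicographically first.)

Lex-smallest maximum matching: {(0,3), (1,4), (5,16), (6,10), (11,18), (14,2), (21,8)}

|M| = 7 (so the lex-smallest maximum matching has 7 edges)
process left vertices in ascending order; for each, take the smallest-labelled available neighbour that still permits 7 edges overall, or leave it unmatched if none does
lex-smallest matching: {0-3, 1-4, 5-16, 6-10, 11-18, 14-2, 21-8}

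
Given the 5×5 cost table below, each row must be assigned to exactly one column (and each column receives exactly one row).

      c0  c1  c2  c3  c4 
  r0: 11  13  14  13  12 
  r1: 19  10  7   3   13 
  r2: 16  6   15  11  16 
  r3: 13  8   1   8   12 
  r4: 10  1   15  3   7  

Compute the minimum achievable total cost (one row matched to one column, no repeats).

Minimum assignment cost: 28

optimal assignment: row0→col0 (cost 11), row1→col3 (cost 3), row2→col1 (cost 6), row3→col2 (cost 1), row4→col4 (cost 7)
total = 11 + 3 + 6 + 1 + 7 = 28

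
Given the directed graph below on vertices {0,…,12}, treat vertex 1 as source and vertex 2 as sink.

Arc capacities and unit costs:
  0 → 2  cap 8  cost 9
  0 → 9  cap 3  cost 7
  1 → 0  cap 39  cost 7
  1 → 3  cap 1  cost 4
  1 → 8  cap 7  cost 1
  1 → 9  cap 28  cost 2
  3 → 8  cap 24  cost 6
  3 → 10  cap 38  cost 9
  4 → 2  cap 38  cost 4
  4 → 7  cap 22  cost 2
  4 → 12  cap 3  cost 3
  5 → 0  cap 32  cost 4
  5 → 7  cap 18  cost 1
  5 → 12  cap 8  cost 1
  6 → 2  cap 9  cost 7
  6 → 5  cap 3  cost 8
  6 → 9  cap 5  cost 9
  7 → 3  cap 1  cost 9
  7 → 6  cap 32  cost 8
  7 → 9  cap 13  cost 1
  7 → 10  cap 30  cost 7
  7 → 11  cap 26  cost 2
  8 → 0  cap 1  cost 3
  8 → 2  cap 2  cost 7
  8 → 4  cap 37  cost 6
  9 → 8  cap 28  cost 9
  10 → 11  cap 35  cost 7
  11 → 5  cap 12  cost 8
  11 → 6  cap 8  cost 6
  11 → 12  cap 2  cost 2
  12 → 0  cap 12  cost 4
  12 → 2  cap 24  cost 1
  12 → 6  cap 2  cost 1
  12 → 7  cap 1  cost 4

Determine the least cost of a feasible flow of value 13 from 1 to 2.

shortest-cost path #1: 1→8→2 push 2 @ unit cost 8 (adds 16)
shortest-cost path #2: 1→8→4→2 push 5 @ unit cost 11 (adds 55)
shortest-cost path #3: 1→0→2 push 6 @ unit cost 16 (adds 96)
total cost = 167

Minimum cost for 13 units: 167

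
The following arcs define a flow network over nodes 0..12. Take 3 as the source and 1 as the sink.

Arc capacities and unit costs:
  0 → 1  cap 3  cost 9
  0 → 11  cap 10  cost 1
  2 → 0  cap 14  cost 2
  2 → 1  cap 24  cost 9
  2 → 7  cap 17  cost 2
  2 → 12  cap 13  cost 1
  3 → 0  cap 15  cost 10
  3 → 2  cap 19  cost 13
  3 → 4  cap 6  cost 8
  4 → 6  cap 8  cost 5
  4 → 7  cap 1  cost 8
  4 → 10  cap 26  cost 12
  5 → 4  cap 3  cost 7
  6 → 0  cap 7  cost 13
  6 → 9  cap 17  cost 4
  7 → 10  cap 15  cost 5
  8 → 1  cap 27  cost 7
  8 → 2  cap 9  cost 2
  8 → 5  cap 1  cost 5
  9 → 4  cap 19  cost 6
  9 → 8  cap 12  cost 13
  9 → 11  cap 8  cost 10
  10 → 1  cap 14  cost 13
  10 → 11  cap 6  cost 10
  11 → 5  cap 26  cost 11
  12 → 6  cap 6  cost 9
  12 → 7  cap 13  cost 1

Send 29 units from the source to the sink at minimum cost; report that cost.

Minimum cost for 29 units: 727

shortest-cost path #1: 3→0→1 push 3 @ unit cost 19 (adds 57)
shortest-cost path #2: 3→2→1 push 19 @ unit cost 22 (adds 418)
shortest-cost path #3: 3→4→10→1 push 6 @ unit cost 33 (adds 198)
shortest-cost path #4: 3→0→11→5→4→10→1 push 1 @ unit cost 54 (adds 54)
total cost = 727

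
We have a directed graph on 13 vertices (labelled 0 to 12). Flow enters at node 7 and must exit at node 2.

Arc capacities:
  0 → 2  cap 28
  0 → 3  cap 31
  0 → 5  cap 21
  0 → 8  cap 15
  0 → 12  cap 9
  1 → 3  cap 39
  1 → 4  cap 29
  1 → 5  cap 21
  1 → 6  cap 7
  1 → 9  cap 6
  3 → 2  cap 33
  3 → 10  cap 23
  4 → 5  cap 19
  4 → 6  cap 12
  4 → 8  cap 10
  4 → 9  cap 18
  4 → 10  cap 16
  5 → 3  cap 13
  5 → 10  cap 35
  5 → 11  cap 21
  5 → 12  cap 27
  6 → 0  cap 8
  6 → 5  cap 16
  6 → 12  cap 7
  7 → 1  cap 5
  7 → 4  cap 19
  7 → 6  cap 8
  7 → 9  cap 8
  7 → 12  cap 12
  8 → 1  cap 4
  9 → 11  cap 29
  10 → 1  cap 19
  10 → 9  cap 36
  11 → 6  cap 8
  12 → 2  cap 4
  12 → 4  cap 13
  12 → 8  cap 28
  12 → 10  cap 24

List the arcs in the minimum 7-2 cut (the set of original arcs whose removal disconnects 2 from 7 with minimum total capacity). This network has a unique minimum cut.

augment #1: 7→12→2 push 4
augment #2: 7→1→3→2 push 5
augment #3: 7→6→0→2 push 8
augment #4: 7→4→5→3→2 push 13
augment #5: 7→4→8→1→3→2 push 4
augment #6: 7→4→10→1→3→2 push 2
augment #7: 7→12→10→1→3→2 push 8
augment #8: 7→9→11→6→5→10→1→3→2 push 1
max flow = 45; residual-reachable set from 7 gives S-side
cut edges (S→T): {(3,2), (6,0), (12,2)} total cap 45

Min-cut arcs: {(3,2), (6,0), (12,2)} (total capacity 45)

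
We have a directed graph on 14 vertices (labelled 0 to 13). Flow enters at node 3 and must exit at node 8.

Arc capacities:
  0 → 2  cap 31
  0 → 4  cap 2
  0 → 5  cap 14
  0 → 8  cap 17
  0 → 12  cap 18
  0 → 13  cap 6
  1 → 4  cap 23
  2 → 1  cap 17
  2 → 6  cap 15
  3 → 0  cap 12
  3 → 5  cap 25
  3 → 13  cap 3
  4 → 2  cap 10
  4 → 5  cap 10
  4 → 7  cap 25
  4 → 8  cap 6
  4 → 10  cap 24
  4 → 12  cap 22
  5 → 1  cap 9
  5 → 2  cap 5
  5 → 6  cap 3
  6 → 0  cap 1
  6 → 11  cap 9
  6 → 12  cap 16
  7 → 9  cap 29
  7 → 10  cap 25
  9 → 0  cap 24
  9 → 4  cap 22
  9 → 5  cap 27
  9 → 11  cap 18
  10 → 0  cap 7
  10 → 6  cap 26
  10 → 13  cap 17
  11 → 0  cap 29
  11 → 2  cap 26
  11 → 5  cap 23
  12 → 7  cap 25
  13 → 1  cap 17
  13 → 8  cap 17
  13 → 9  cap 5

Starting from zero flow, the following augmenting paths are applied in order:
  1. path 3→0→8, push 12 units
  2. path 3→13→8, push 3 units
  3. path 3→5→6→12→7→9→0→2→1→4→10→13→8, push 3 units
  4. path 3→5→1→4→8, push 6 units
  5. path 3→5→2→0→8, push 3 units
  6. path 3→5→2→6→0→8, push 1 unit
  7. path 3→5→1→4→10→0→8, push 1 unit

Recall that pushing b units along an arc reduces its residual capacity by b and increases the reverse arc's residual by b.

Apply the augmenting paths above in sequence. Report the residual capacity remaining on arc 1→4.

Residual capacity of (1,4): 13

after path 1 (3→0→8, push 12): res(1,4)=23
after path 2 (3→13→8, push 3): res(1,4)=23
after path 3 (3→5→6→12→7→9→0→2→1→4→10→13→8, push 3): res(1,4)=20
after path 4 (3→5→1→4→8, push 6): res(1,4)=14
after path 5 (3→5→2→0→8, push 3): res(1,4)=14
after path 6 (3→5→2→6→0→8, push 1): res(1,4)=14
after path 7 (3→5→1→4→10→0→8, push 1): res(1,4)=13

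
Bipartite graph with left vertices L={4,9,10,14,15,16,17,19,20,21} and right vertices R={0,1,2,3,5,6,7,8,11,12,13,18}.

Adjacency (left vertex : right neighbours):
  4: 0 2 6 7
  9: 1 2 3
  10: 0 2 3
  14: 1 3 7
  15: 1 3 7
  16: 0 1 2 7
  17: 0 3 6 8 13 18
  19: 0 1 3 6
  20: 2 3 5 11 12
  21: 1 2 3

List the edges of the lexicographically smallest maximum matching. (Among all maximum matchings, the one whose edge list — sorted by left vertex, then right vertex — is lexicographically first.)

|M| = 8 (so the lex-smallest maximum matching has 8 edges)
process left vertices in ascending order; for each, take the smallest-labelled available neighbour that still permits 8 edges overall, or leave it unmatched if none does
lex-smallest matching: {4-0, 9-1, 10-2, 14-3, 15-7, 17-8, 19-6, 20-5}

Lex-smallest maximum matching: {(4,0), (9,1), (10,2), (14,3), (15,7), (17,8), (19,6), (20,5)}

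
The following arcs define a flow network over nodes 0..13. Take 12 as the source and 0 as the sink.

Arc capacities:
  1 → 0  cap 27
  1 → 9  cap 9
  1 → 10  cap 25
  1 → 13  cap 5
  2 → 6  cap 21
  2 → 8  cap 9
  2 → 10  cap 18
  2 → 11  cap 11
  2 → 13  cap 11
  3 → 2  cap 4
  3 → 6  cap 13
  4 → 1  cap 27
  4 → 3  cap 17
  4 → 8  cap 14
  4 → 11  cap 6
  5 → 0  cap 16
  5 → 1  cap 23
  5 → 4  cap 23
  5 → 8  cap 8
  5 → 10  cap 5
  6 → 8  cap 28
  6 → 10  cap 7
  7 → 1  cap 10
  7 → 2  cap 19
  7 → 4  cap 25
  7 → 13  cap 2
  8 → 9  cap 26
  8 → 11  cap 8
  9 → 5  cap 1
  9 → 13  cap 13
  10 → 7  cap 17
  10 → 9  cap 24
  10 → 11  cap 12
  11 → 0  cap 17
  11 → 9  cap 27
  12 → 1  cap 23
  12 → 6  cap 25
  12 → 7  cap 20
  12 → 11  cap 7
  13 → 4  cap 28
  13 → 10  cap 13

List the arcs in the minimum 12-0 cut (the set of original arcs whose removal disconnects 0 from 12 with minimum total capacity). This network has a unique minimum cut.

Min-cut arcs: {(1,0), (9,5), (11,0)} (total capacity 45)

augment #1: 12→1→0 push 23
augment #2: 12→11→0 push 7
augment #3: 12→7→1→0 push 4
augment #4: 12→6→8→11→0 push 8
augment #5: 12→6→10→11→0 push 2
augment #6: 12→6→8→9→5→0 push 1
max flow = 45; residual-reachable set from 12 gives S-side
cut edges (S→T): {(1,0), (9,5), (11,0)} total cap 45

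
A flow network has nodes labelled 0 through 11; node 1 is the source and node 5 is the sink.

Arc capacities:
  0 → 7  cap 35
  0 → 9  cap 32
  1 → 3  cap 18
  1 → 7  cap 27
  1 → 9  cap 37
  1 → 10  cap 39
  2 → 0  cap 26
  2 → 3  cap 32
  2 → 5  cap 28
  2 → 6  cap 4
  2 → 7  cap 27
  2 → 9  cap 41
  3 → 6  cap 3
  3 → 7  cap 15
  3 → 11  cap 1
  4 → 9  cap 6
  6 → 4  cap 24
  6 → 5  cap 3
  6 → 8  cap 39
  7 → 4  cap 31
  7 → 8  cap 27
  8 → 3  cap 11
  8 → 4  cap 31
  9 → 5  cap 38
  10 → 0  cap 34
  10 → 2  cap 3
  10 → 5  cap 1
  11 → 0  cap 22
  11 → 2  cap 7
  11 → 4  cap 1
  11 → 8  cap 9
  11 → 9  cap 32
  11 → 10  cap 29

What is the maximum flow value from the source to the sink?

augment #1: 1→9→5 bottleneck 37, total now 37
augment #2: 1→10→5 bottleneck 1, total now 38
augment #3: 1→3→6→5 bottleneck 3, total now 41
augment #4: 1→10→2→5 bottleneck 3, total now 44
augment #5: 1→3→11→2→5 bottleneck 1, total now 45
augment #6: 1→7→4→9→5 bottleneck 1, total now 46

Maximum flow value: 46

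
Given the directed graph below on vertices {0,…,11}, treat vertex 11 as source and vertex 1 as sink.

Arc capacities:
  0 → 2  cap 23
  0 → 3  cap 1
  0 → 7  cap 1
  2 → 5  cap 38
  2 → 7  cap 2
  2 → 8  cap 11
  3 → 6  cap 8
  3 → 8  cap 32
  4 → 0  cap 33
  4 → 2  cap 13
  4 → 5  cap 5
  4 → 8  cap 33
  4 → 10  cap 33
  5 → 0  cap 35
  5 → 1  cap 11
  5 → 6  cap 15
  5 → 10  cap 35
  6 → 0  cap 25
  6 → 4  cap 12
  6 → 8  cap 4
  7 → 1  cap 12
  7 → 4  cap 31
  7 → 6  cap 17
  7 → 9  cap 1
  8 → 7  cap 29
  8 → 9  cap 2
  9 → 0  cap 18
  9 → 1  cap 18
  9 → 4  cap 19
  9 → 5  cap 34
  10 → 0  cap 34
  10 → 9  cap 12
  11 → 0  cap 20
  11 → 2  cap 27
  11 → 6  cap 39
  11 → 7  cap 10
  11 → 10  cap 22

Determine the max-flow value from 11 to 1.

augment #1: 11→7→1 bottleneck 10, total now 10
augment #2: 11→0→7→1 bottleneck 1, total now 11
augment #3: 11→2→5→1 bottleneck 11, total now 22
augment #4: 11→2→7→1 bottleneck 1, total now 23
augment #5: 11→10→9→1 bottleneck 12, total now 35
augment #6: 11→2→7→9→1 bottleneck 1, total now 36
augment #7: 11→2→8→9→1 bottleneck 2, total now 38

Maximum flow value: 38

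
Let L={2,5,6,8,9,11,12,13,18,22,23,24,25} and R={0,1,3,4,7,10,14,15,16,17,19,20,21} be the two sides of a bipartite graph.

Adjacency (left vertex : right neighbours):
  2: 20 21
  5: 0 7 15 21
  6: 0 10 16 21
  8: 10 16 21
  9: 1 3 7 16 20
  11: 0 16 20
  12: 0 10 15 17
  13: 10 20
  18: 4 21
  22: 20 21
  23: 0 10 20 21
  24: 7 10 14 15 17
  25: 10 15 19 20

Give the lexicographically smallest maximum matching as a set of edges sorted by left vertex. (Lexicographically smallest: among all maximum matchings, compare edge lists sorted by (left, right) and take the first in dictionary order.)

Lex-smallest maximum matching: {(2,20), (5,7), (6,0), (8,10), (9,1), (11,16), (12,15), (18,4), (22,21), (24,14), (25,19)}

|M| = 11 (so the lex-smallest maximum matching has 11 edges)
process left vertices in ascending order; for each, take the smallest-labelled available neighbour that still permits 11 edges overall, or leave it unmatched if none does
lex-smallest matching: {2-20, 5-7, 6-0, 8-10, 9-1, 11-16, 12-15, 18-4, 22-21, 24-14, 25-19}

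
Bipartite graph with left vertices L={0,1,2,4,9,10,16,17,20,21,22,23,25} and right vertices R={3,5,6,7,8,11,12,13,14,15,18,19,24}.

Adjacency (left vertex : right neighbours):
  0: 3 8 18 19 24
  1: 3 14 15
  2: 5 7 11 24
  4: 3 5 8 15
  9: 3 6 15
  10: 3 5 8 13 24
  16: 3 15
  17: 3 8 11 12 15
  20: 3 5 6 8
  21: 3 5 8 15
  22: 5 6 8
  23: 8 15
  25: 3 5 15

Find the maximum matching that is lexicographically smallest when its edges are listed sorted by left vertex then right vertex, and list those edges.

|M| = 10 (so the lex-smallest maximum matching has 10 edges)
process left vertices in ascending order; for each, take the smallest-labelled available neighbour that still permits 10 edges overall, or leave it unmatched if none does
lex-smallest matching: {0-18, 1-14, 2-7, 4-3, 9-6, 10-13, 16-15, 17-11, 20-5, 21-8}

Lex-smallest maximum matching: {(0,18), (1,14), (2,7), (4,3), (9,6), (10,13), (16,15), (17,11), (20,5), (21,8)}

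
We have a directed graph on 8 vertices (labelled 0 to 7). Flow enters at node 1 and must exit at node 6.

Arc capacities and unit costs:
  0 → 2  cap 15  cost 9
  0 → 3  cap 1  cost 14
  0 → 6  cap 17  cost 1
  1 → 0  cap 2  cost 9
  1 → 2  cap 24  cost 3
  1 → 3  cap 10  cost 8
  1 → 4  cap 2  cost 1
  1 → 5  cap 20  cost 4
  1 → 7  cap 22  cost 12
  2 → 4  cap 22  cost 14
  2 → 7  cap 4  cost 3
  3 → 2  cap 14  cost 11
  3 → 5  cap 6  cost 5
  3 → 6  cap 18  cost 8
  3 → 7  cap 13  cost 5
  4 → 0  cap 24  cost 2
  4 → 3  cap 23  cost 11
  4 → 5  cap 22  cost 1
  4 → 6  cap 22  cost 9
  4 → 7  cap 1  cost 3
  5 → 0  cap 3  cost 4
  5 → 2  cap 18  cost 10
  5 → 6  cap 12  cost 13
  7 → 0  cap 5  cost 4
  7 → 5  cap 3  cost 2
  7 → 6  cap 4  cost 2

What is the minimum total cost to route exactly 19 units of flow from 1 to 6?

Minimum cost for 19 units: 215

shortest-cost path #1: 1→4→0→6 push 2 @ unit cost 4 (adds 8)
shortest-cost path #2: 1→2→7→6 push 4 @ unit cost 8 (adds 32)
shortest-cost path #3: 1→5→0→6 push 3 @ unit cost 9 (adds 27)
shortest-cost path #4: 1→0→6 push 2 @ unit cost 10 (adds 20)
shortest-cost path #5: 1→3→6 push 8 @ unit cost 16 (adds 128)
total cost = 215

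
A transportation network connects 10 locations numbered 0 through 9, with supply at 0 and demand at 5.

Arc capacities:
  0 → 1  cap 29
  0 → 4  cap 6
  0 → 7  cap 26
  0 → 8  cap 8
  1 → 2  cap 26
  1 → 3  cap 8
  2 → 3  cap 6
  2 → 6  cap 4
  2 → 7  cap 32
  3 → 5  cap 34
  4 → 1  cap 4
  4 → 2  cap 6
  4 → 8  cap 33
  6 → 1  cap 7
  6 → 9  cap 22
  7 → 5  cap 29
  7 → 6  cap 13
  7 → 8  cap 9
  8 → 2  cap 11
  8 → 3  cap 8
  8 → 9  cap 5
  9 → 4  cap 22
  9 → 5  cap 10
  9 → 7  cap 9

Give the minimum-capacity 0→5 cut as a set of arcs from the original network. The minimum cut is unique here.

Min-cut arcs: {(1,3), (2,3), (7,5), (8,3), (9,5)} (total capacity 61)

augment #1: 0→7→5 push 26
augment #2: 0→1→3→5 push 8
augment #3: 0→8→3→5 push 8
augment #4: 0→1→2→3→5 push 6
augment #5: 0→1→2→7→5 push 3
augment #6: 0→4→8→9→5 push 5
augment #7: 0→1→2→6→9→5 push 4
augment #8: 0→1→2→7→6→9→5 push 1
max flow = 61; residual-reachable set from 0 gives S-side
cut edges (S→T): {(1,3), (2,3), (7,5), (8,3), (9,5)} total cap 61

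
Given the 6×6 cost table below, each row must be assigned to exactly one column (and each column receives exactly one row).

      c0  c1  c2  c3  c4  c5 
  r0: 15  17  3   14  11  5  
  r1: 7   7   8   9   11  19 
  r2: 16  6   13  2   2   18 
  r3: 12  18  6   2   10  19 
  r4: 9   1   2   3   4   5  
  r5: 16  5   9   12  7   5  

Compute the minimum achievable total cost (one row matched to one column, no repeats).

Minimum assignment cost: 20

optimal assignment: row0→col2 (cost 3), row1→col0 (cost 7), row2→col4 (cost 2), row3→col3 (cost 2), row4→col1 (cost 1), row5→col5 (cost 5)
total = 3 + 7 + 2 + 2 + 1 + 5 = 20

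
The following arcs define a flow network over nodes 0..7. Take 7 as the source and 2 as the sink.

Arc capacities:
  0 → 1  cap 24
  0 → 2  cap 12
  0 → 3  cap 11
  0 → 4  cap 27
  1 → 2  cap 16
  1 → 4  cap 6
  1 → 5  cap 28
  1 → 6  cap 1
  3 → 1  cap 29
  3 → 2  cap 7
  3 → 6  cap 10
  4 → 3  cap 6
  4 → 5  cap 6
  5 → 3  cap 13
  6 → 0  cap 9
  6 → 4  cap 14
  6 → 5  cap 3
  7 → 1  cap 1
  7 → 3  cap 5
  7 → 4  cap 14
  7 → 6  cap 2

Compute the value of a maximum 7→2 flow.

augment #1: 7→1→2 bottleneck 1, total now 1
augment #2: 7→3→2 bottleneck 5, total now 6
augment #3: 7→4→3→2 bottleneck 2, total now 8
augment #4: 7→6→0→2 bottleneck 2, total now 10
augment #5: 7→4→3→1→2 bottleneck 4, total now 14
augment #6: 7→4→5→3→1→2 bottleneck 6, total now 20

Maximum flow value: 20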